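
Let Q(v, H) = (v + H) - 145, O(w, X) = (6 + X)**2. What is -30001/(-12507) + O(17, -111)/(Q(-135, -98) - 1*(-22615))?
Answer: 805021912/278118159 ≈ 2.8945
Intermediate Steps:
Q(v, H) = -145 + H + v (Q(v, H) = (H + v) - 145 = -145 + H + v)
-30001/(-12507) + O(17, -111)/(Q(-135, -98) - 1*(-22615)) = -30001/(-12507) + (6 - 111)**2/((-145 - 98 - 135) - 1*(-22615)) = -30001*(-1/12507) + (-105)**2/(-378 + 22615) = 30001/12507 + 11025/22237 = 805021912/278118159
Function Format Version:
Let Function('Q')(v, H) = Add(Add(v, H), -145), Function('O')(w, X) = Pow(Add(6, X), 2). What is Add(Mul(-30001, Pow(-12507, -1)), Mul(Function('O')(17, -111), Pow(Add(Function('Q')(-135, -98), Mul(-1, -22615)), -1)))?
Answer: Rational(805021912, 278118159) ≈ 2.8945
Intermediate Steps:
Function('Q')(v, H) = Add(-145, H, v) (Function('Q')(v, H) = Add(Add(H, v), -145) = Add(-145, H, v))
Add(Mul(-30001, Pow(-12507, -1)), Mul(Function('O')(17, -111), Pow(Add(Function('Q')(-135, -98), Mul(-1, -22615)), -1))) = Add(Mul(-30001, Pow(-12507, -1)), Mul(Pow(Add(6, -111), 2), Pow(Add(Add(-145, -98, -135), Mul(-1, -22615)), -1))) = Add(Mul(-30001, Rational(-1, 12507)), Mul(Pow(-105, 2), Pow(Add(-378, 22615), -1))) = Add(Rational(30001, 12507), Mul(11025, Pow(22237, -1))) = Add(Rational(30001, 12507), Mul(11025, Rational(1, 22237))) = Add(Rational(30001, 12507), Rational(11025, 22237)) = Rational(805021912, 278118159)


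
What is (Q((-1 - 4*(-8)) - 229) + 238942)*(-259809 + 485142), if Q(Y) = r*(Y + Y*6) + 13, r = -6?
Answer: 55718316243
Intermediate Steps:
Q(Y) = 13 - 42*Y (Q(Y) = -6*(Y + Y*6) + 13 = -6*(Y + 6*Y) + 13 = -42*Y + 13 = 13 - 42*Y)
(Q((-1 - 4*(-8)) - 229) + 238942)*(-259809 + 485142) = ((13 - 42*((-1 - 4*(-8)) - 229)) + 238942)*(-259809 + 485142) = ((13 - 42*((-1 + 32) - 229)) + 238942)*225333 = ((13 - 42*(31 - 229)) + 238942)*225333 = ((13 - 42*(-198)) + 238942)*225333 = ((13 + 8316) + 238942)*225333 = (8329 + 238942)*225333 = 247271*225333 = 55718316243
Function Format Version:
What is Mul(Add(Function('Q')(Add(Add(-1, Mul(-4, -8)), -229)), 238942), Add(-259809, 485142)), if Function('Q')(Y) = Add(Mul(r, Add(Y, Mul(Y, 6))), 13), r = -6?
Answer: 55718316243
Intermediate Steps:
Function('Q')(Y) = Add(13, Mul(-42, Y)) (Function('Q')(Y) = Add(Mul(-6, Add(Y, Mul(Y, 6))), 13) = Add(Mul(-6, Add(Y, Mul(6, Y))), 13) = Add(Mul(-6, Mul(7, Y)), 13) = Add(Mul(-42, Y), 13) = Add(13, Mul(-42, Y)))
Mul(Add(Function('Q')(Add(Add(-1, Mul(-4, -8)), -229)), 238942), Add(-259809, 485142)) = Mul(Add(Add(13, Mul(-42, Add(Add(-1, Mul(-4, -8)), -229))), 238942), Add(-259809, 485142)) = Mul(Add(Add(13, Mul(-42, Add(Add(-1, 32), -229))), 238942), 225333) = Mul(Add(Add(13, Mul(-42, Add(31, -229))), 238942), 225333) = Mul(Add(Add(13, Mul(-42, -198)), 238942), 225333) = Mul(Add(Add(13, 8316), 238942), 225333) = Mul(Add(8329, 238942), 225333) = Mul(247271, 225333) = 55718316243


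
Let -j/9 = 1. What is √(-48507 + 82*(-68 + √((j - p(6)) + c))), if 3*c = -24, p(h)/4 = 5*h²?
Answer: √(-54083 + 82*I*√737) ≈ 4.7851 + 232.61*I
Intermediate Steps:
p(h) = 20*h² (p(h) = 4*(5*h²) = 20*h²)
j = -9 (j = -9*1 = -9)
c = -8 (c = (⅓)*(-24) = -8)
√(-48507 + 82*(-68 + √((j - p(6)) + c))) = √(-48507 + 82*(-68 + √((-9 - 20*6²) - 8))) = √(-48507 + 82*(-68 + √((-9 - 20*36) - 8))) = √(-48507 + 82*(-68 + √((-9 - 1*720) - 8))) = √(-48507 + 82*(-68 + √((-9 - 720) - 8))) = √(-48507 + 82*(-68 + √(-729 - 8))) = √(-48507 + 82*(-68 + √(-737))) = √(-48507 + 82*(-68 + I*√737)) = √(-48507 + (-5576 + 82*I*√737)) = √(-54083 + 82*I*√737)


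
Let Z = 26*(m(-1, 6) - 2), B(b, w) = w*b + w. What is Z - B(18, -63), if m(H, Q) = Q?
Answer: 1301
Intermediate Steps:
B(b, w) = w + b*w (B(b, w) = b*w + w = w + b*w)
Z = 104 (Z = 26*(6 - 2) = 26*4 = 104)
Z - B(18, -63) = 104 - (-63)*(1 + 18) = 104 - (-63)*19 = 104 - 1*(-1197) = 104 + 1197 = 1301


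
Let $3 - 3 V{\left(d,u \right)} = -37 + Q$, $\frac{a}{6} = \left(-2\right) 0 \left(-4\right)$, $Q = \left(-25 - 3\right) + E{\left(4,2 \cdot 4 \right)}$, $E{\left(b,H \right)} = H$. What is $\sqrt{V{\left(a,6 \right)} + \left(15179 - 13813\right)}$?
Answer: $3 \sqrt{154} \approx 37.229$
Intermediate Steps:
$Q = -20$ ($Q = \left(-25 - 3\right) + 2 \cdot 4 = -28 + 8 = -20$)
$a = 0$ ($a = 6 \left(-2\right) 0 \left(-4\right) = 6 \cdot 0 \left(-4\right) = 6 \cdot 0 = 0$)
$V{\left(d,u \right)} = 20$ ($V{\left(d,u \right)} = 1 - \frac{-37 - 20}{3} = 1 - -19 = 1 + 19 = 20$)
$\sqrt{V{\left(a,6 \right)} + \left(15179 - 13813\right)} = \sqrt{20 + \left(15179 - 13813\right)} = \sqrt{20 + 1366} = \sqrt{1386} = 3 \sqrt{154}$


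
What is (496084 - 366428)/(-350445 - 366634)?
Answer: -6824/37741 ≈ -0.18081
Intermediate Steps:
(496084 - 366428)/(-350445 - 366634) = 129656/(-717079) = 129656*(-1/717079) = -6824/37741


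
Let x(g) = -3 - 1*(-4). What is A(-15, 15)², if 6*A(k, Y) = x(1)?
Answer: 1/36 ≈ 0.027778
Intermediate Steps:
x(g) = 1 (x(g) = -3 + 4 = 1)
A(k, Y) = ⅙ (A(k, Y) = (⅙)*1 = ⅙)
A(-15, 15)² = (⅙)² = 1/36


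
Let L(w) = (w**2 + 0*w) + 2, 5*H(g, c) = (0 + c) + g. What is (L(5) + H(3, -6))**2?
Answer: 17424/25 ≈ 696.96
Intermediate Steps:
H(g, c) = c/5 + g/5 (H(g, c) = ((0 + c) + g)/5 = (c + g)/5 = c/5 + g/5)
L(w) = 2 + w**2 (L(w) = (w**2 + 0) + 2 = w**2 + 2 = 2 + w**2)
(L(5) + H(3, -6))**2 = ((2 + 5**2) + ((1/5)*(-6) + (1/5)*3))**2 = ((2 + 25) + (-6/5 + 3/5))**2 = (27 - 3/5)**2 = (132/5)**2 = 17424/25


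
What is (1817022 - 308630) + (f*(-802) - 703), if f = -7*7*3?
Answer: 1625583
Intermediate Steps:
f = -147 (f = -49*3 = -147)
(1817022 - 308630) + (f*(-802) - 703) = (1817022 - 308630) + (-147*(-802) - 703) = 1508392 + (117894 - 703) = 1508392 + 117191 = 1625583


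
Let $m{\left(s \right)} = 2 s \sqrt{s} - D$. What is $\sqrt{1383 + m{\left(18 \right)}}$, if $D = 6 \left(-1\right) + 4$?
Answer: $\sqrt{1385 + 108 \sqrt{2}} \approx 39.214$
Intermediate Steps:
$D = -2$ ($D = -6 + 4 = -2$)
$m{\left(s \right)} = 2 + 2 s^{\frac{3}{2}}$ ($m{\left(s \right)} = 2 s \sqrt{s} - -2 = 2 s^{\frac{3}{2}} + 2 = 2 + 2 s^{\frac{3}{2}}$)
$\sqrt{1383 + m{\left(18 \right)}} = \sqrt{1383 + \left(2 + 2 \cdot 18^{\frac{3}{2}}\right)} = \sqrt{1383 + \left(2 + 2 \cdot 54 \sqrt{2}\right)} = \sqrt{1383 + \left(2 + 108 \sqrt{2}\right)} = \sqrt{1385 + 108 \sqrt{2}}$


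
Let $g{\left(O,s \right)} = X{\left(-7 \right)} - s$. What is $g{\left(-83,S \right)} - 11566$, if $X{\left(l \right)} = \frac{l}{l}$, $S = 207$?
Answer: $-11772$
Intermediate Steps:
$X{\left(l \right)} = 1$
$g{\left(O,s \right)} = 1 - s$
$g{\left(-83,S \right)} - 11566 = \left(1 - 207\right) - 11566 = -206 - 11566 = -11772$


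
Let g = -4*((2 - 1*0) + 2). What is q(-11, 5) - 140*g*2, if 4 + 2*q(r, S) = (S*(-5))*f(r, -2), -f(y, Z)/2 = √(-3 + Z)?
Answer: 4478 + 25*I*√5 ≈ 4478.0 + 55.902*I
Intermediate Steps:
f(y, Z) = -2*√(-3 + Z)
g = -16 (g = -4*((2 + 0) + 2) = -4*(2 + 2) = -4*4 = -16)
q(r, S) = -2 + 5*I*S*√5 (q(r, S) = -2 + ((S*(-5))*(-2*√(-3 - 2)))/2 = -2 + ((-5*S)*(-2*I*√5))/2 = -2 + (10*I*S*√5)/2 = -2 + 5*I*S*√5)
q(-11, 5) - 140*g*2 = (-2 + 5*I*5*√5) - (-2240)*2 = (-2 + 25*I*√5) - 140*(-32) = (-2 + 25*I*√5) + 4480 = 4478 + 25*I*√5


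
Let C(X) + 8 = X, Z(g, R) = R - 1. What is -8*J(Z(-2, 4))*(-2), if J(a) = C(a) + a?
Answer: -32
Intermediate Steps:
Z(g, R) = -1 + R
C(X) = -8 + X
J(a) = -8 + 2*a (J(a) = (-8 + a) + a = -8 + 2*a)
-8*J(Z(-2, 4))*(-2) = -8*(-8 + 2*(-1 + 4))*(-2) = -8*(-8 + 2*3)*(-2) = -8*(-8 + 6)*(-2) = -8*(-2)*(-2) = 16*(-2) = -32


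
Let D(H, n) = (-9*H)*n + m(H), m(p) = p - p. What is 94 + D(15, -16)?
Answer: 2254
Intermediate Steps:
m(p) = 0
D(H, n) = -9*H*n (D(H, n) = (-9*H)*n + 0 = -9*H*n + 0 = -9*H*n)
94 + D(15, -16) = 94 - 9*15*(-16) = 94 + 2160 = 2254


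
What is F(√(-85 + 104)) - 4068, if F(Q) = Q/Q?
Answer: -4067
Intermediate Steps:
F(Q) = 1
F(√(-85 + 104)) - 4068 = 1 - 4068 = -4067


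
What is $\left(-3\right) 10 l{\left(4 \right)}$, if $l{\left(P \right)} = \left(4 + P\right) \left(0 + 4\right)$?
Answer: $-960$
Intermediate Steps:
$l{\left(P \right)} = 16 + 4 P$ ($l{\left(P \right)} = \left(4 + P\right) 4 = 16 + 4 P$)
$\left(-3\right) 10 l{\left(4 \right)} = \left(-3\right) 10 \left(16 + 4 \cdot 4\right) = - 30 \left(16 + 16\right) = \left(-30\right) 32 = -960$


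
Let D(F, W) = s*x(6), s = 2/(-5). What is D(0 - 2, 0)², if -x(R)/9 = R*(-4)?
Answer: 186624/25 ≈ 7465.0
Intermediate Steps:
s = -⅖ (s = 2*(-⅕) = -⅖ ≈ -0.40000)
x(R) = 36*R (x(R) = -9*R*(-4) = -(-36)*R = 36*R)
D(F, W) = -432/5 (D(F, W) = -72*6/5 = -⅖*216 = -432/5)
D(0 - 2, 0)² = (-432/5)² = 186624/25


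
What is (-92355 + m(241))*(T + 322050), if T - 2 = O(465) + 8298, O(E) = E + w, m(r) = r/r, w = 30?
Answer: -30554859130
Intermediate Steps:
m(r) = 1
O(E) = 30 + E (O(E) = E + 30 = 30 + E)
T = 8795 (T = 2 + ((30 + 465) + 8298) = 2 + (495 + 8298) = 2 + 8793 = 8795)
(-92355 + m(241))*(T + 322050) = (-92355 + 1)*(8795 + 322050) = -92354*330845 = -30554859130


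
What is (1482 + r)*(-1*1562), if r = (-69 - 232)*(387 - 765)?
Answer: -180036120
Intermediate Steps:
r = 113778 (r = -301*(-378) = 113778)
(1482 + r)*(-1*1562) = (1482 + 113778)*(-1*1562) = 115260*(-1562) = -180036120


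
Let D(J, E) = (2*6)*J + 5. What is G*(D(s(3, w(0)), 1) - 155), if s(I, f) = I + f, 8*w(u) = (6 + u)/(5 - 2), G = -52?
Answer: 5772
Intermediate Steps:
w(u) = ¼ + u/24 (w(u) = ((6 + u)/(5 - 2))/8 = ((6 + u)/3)/8 = ((6 + u)*(⅓))/8 = (2 + u/3)/8 = ¼ + u/24)
D(J, E) = 5 + 12*J (D(J, E) = 12*J + 5 = 5 + 12*J)
G*(D(s(3, w(0)), 1) - 155) = -52*((5 + 12*(3 + (¼ + (1/24)*0))) - 155) = -52*((5 + 12*(3 + (¼ + 0))) - 155) = -52*((5 + 12*(3 + ¼)) - 155) = -52*((5 + 12*(13/4)) - 155) = -52*((5 + 39) - 155) = -52*(44 - 155) = -52*(-111) = 5772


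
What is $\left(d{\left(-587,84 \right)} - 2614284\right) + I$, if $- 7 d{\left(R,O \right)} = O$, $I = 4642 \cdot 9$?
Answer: $-2572518$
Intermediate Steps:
$I = 41778$
$d{\left(R,O \right)} = - \frac{O}{7}$
$\left(d{\left(-587,84 \right)} - 2614284\right) + I = \left(\left(- \frac{1}{7}\right) 84 - 2614284\right) + 41778 = \left(-12 - 2614284\right) + 41778 = -2614296 + 41778 = -2572518$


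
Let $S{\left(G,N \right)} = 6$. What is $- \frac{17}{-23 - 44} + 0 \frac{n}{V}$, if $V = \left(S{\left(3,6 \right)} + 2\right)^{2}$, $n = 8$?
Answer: $\frac{17}{67} \approx 0.25373$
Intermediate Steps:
$V = 64$ ($V = \left(6 + 2\right)^{2} = 8^{2} = 64$)
$- \frac{17}{-23 - 44} + 0 \frac{n}{V} = - \frac{17}{-23 - 44} + 0 \cdot \frac{8}{64} = - \frac{17}{-67} + 0 \cdot 8 \cdot \frac{1}{64} = \left(-17\right) \left(- \frac{1}{67}\right) + 0 \cdot \frac{1}{8} = \frac{17}{67} + 0 = \frac{17}{67}$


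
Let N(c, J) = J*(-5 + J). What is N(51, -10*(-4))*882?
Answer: 1234800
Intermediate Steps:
N(51, -10*(-4))*882 = ((-10*(-4))*(-5 - 10*(-4)))*882 = (40*(-5 + 40))*882 = (40*35)*882 = 1400*882 = 1234800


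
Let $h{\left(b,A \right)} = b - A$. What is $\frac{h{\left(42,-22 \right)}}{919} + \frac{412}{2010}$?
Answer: $\frac{253634}{923595} \approx 0.27462$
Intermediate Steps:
$\frac{h{\left(42,-22 \right)}}{919} + \frac{412}{2010} = \frac{42 - -22}{919} + \frac{412}{2010} = \left(42 + 22\right) \frac{1}{919} + 412 \cdot \frac{1}{2010} = 64 \cdot \frac{1}{919} + \frac{206}{1005} = \frac{64}{919} + \frac{206}{1005} = \frac{253634}{923595}$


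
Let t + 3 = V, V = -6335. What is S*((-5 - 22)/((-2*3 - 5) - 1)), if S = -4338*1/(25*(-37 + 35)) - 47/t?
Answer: 123734673/633800 ≈ 195.23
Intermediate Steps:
t = -6338 (t = -3 - 6335 = -6338)
S = 13748297/158450 (S = -4338*1/(25*(-37 + 35)) - 47/(-6338) = -4338/(25*(-2)) - 47*(-1/6338) = -4338/(-50) + 47/6338 = -4338*(-1/50) + 47/6338 = 2169/25 + 47/6338 = 13748297/158450 ≈ 86.767)
S*((-5 - 22)/((-2*3 - 5) - 1)) = 13748297*((-5 - 22)/((-2*3 - 5) - 1))/158450 = 13748297*(-27/((-6 - 5) - 1))/158450 = 13748297*(-27/(-11 - 1))/158450 = 13748297*(-27/(-12))/158450 = 13748297*(-27*(-1/12))/158450 = (13748297/158450)*(9/4) = 123734673/633800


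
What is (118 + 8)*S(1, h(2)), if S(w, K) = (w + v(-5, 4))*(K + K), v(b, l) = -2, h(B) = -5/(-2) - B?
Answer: -126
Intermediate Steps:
h(B) = 5/2 - B (h(B) = -5*(-½) - B = 5/2 - B)
S(w, K) = 2*K*(-2 + w) (S(w, K) = (w - 2)*(K + K) = (-2 + w)*(2*K) = 2*K*(-2 + w))
(118 + 8)*S(1, h(2)) = (118 + 8)*(2*(5/2 - 1*2)*(-2 + 1)) = 126*(2*(5/2 - 2)*(-1)) = 126*(2*(½)*(-1)) = 126*(-1) = -126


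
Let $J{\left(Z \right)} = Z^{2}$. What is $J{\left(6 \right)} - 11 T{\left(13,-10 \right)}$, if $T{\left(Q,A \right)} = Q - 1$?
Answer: $-96$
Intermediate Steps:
$T{\left(Q,A \right)} = -1 + Q$ ($T{\left(Q,A \right)} = Q - 1 = -1 + Q$)
$J{\left(6 \right)} - 11 T{\left(13,-10 \right)} = 6^{2} - 11 \left(-1 + 13\right) = 36 - 132 = -96$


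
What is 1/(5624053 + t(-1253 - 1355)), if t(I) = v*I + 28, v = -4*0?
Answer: 1/5624081 ≈ 1.7781e-7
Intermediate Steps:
v = 0
t(I) = 28 (t(I) = 0*I + 28 = 0 + 28 = 28)
1/(5624053 + t(-1253 - 1355)) = 1/(5624053 + 28) = 1/5624081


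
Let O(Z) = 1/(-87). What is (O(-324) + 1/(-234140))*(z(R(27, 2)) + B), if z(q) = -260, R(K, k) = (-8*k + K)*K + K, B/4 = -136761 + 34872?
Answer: 23880379558/5092545 ≈ 4689.3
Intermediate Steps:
O(Z) = -1/87
B = -407556 (B = 4*(-136761 + 34872) = 4*(-101889) = -407556)
R(K, k) = K + K*(K - 8*k) (R(K, k) = (K - 8*k)*K + K = K*(K - 8*k) + K = K + K*(K - 8*k))
(O(-324) + 1/(-234140))*(z(R(27, 2)) + B) = (-1/87 + 1/(-234140))*(-260 - 407556) = (-1/87 - 1/234140)*(-407816) = -234227/20370180*(-407816) = 23880379558/5092545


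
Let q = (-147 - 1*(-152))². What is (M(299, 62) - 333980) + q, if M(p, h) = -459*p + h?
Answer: -471134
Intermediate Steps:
M(p, h) = h - 459*p
q = 25 (q = (-147 + 152)² = 5² = 25)
(M(299, 62) - 333980) + q = ((62 - 459*299) - 333980) + 25 = ((62 - 137241) - 333980) + 25 = (-137179 - 333980) + 25 = -471159 + 25 = -471134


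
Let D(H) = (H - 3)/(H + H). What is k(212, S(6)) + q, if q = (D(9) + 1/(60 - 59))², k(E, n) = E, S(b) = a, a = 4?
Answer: 1924/9 ≈ 213.78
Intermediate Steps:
S(b) = 4
D(H) = (-3 + H)/(2*H) (D(H) = (-3 + H)/((2*H)) = (-3 + H)*(1/(2*H)) = (-3 + H)/(2*H))
q = 16/9 (q = ((½)*(-3 + 9)/9 + 1/(60 - 59))² = ((½)*(⅑)*6 + 1/1)² = (⅓ + 1)² = (4/3)² = 16/9 ≈ 1.7778)
k(212, S(6)) + q = 212 + 16/9 = 1924/9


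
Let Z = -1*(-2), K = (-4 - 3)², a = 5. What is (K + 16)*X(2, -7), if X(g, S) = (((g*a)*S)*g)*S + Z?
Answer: 63830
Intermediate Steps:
K = 49 (K = (-7)² = 49)
Z = 2
X(g, S) = 2 + 5*S²*g² (X(g, S) = (((g*5)*S)*g)*S + 2 = (((5*g)*S)*g)*S + 2 = ((5*S*g)*g)*S + 2 = (5*S*g²)*S + 2 = 5*S²*g² + 2 = 2 + 5*S²*g²)
(K + 16)*X(2, -7) = (49 + 16)*(2 + 5*(-7)²*2²) = 65*(2 + 5*49*4) = 65*(2 + 980) = 65*982 = 63830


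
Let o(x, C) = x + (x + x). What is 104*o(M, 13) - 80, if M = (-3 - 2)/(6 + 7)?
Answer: -200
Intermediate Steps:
M = -5/13 ≈ -0.38462
o(x, C) = 3*x (o(x, C) = x + 2*x = 3*x)
104*o(M, 13) - 80 = 104*(3*(-5/13)) - 80 = 104*(-15/13) - 80 = -120 - 80 = -200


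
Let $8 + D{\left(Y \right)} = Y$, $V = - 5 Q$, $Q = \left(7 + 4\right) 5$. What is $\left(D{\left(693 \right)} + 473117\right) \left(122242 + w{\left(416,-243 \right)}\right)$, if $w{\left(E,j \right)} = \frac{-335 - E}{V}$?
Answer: $\frac{15927944448402}{275} \approx 5.792 \cdot 10^{10}$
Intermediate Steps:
$Q = 55$ ($Q = 11 \cdot 5 = 55$)
$V = -275$ ($V = \left(-5\right) 55 = -275$)
$D{\left(Y \right)} = -8 + Y$
$w{\left(E,j \right)} = \frac{67}{55} + \frac{E}{275}$ ($w{\left(E,j \right)} = \frac{-335 - E}{-275} = \left(-335 - E\right) \left(- \frac{1}{275}\right) = \frac{67}{55} + \frac{E}{275}$)
$\left(D{\left(693 \right)} + 473117\right) \left(122242 + w{\left(416,-243 \right)}\right) = \left(\left(-8 + 693\right) + 473117\right) \left(122242 + \left(\frac{67}{55} + \frac{1}{275} \cdot 416\right)\right) = \left(685 + 473117\right) \left(122242 + \left(\frac{67}{55} + \frac{416}{275}\right)\right) = 473802 \left(122242 + \frac{751}{275}\right) = 473802 \cdot \frac{33617301}{275} = \frac{15927944448402}{275}$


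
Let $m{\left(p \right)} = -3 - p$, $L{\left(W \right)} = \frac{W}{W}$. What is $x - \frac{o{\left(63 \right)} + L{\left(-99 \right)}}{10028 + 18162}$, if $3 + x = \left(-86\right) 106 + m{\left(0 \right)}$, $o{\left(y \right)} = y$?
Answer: $- \frac{128574622}{14095} \approx -9122.0$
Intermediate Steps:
$L{\left(W \right)} = 1$
$x = -9122$ ($x = -3 - 9119 = -9122$)
$x - \frac{o{\left(63 \right)} + L{\left(-99 \right)}}{10028 + 18162} = -9122 - \frac{63 + 1}{10028 + 18162} = -9122 - \frac{64}{28190} = -9122 - 64 \cdot \frac{1}{28190} = -9122 - \frac{32}{14095} = - \frac{128574622}{14095}$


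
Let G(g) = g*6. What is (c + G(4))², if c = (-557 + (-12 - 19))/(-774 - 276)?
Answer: 376996/625 ≈ 603.19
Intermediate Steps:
G(g) = 6*g
c = 14/25 (c = (-557 - 31)/(-1050) = -588*(-1/1050) = 14/25 ≈ 0.56000)
(c + G(4))² = (14/25 + 6*4)² = (14/25 + 24)² = (614/25)² = 376996/625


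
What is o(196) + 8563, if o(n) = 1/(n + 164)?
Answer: 3082681/360 ≈ 8563.0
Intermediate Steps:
o(n) = 1/(164 + n)
o(196) + 8563 = 1/(164 + 196) + 8563 = 1/360 + 8563 = 3082681/360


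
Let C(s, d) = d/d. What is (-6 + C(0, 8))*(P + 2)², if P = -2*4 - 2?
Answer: -320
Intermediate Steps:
C(s, d) = 1
P = -10 (P = -8 - 2 = -10)
(-6 + C(0, 8))*(P + 2)² = (-6 + 1)*(-10 + 2)² = -5*(-8)² = -5*64 = -320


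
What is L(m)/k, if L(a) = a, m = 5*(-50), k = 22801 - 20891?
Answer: -25/191 ≈ -0.13089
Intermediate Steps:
k = 1910
m = -250
L(m)/k = -250/1910 = -250*1/1910 = -25/191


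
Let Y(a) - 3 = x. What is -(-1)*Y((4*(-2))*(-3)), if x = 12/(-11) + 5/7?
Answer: 202/77 ≈ 2.6234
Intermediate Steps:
x = -29/77 (x = 12*(-1/11) + 5*(⅐) = -12/11 + 5/7 = -29/77 ≈ -0.37662)
Y(a) = 202/77 (Y(a) = 3 - 29/77 = 202/77)
-(-1)*Y((4*(-2))*(-3)) = -(-1)*202/77 = -1*(-202/77) = 202/77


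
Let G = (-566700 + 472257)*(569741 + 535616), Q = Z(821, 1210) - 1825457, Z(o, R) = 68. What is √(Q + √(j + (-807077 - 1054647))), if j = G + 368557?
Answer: √(-1825389 + I*√104394724318) ≈ 119.11 + 1356.3*I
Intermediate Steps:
Q = -1825389 (Q = 68 - 1825457 = -1825389)
G = -104393231151 (G = -94443*1105357 = -104393231151)
j = -104392862594 (j = -104393231151 + 368557 = -104392862594)
√(Q + √(j + (-807077 - 1054647))) = √(-1825389 + √(-104392862594 + (-807077 - 1054647))) = √(-1825389 + √(-104392862594 - 1861724)) = √(-1825389 + √(-104394724318)) = √(-1825389 + I*√104394724318)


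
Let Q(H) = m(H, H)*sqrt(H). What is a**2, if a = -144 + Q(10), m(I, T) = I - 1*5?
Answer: 20986 - 1440*sqrt(10) ≈ 16432.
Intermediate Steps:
m(I, T) = -5 + I (m(I, T) = I - 5 = -5 + I)
Q(H) = sqrt(H)*(-5 + H) (Q(H) = (-5 + H)*sqrt(H) = sqrt(H)*(-5 + H))
a = -144 + 5*sqrt(10) (a = -144 + sqrt(10)*(-5 + 10) = -144 + sqrt(10)*5 = -144 + 5*sqrt(10) ≈ -128.19)
a**2 = (-144 + 5*sqrt(10))**2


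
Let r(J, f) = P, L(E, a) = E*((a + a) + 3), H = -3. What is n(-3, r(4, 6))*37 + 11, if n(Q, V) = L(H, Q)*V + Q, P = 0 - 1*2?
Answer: -766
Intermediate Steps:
L(E, a) = E*(3 + 2*a) (L(E, a) = E*(2*a + 3) = E*(3 + 2*a))
P = -2 (P = 0 - 2 = -2)
r(J, f) = -2
n(Q, V) = Q + V*(-9 - 6*Q) (n(Q, V) = (-3*(3 + 2*Q))*V + Q = (-9 - 6*Q)*V + Q = V*(-9 - 6*Q) + Q = Q + V*(-9 - 6*Q))
n(-3, r(4, 6))*37 + 11 = (-3 - 9*(-2) - 6*(-3)*(-2))*37 + 11 = (-3 + 18 - 36)*37 + 11 = -21*37 + 11 = -777 + 11 = -766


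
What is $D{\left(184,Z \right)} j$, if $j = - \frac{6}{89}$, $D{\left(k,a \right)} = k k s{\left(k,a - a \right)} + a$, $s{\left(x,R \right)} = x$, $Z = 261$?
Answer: $- \frac{37378590}{89} \approx -4.1998 \cdot 10^{5}$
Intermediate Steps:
$D{\left(k,a \right)} = a + k^{3}$ ($D{\left(k,a \right)} = k k k + a = k k^{2} + a = k^{3} + a = a + k^{3}$)
$j = - \frac{6}{89}$ ($j = \left(-6\right) \frac{1}{89} = - \frac{6}{89} \approx -0.067416$)
$D{\left(184,Z \right)} j = \left(261 + 184^{3}\right) \left(- \frac{6}{89}\right) = \left(261 + 6229504\right) \left(- \frac{6}{89}\right) = 6229765 \left(- \frac{6}{89}\right) = - \frac{37378590}{89}$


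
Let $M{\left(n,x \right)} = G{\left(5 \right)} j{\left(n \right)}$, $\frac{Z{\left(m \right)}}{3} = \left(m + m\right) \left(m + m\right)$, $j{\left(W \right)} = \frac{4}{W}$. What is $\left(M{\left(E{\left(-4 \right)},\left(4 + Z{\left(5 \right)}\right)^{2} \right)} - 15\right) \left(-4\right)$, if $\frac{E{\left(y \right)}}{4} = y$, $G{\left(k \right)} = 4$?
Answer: $64$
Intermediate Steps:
$E{\left(y \right)} = 4 y$
$Z{\left(m \right)} = 12 m^{2}$ ($Z{\left(m \right)} = 3 \left(m + m\right) \left(m + m\right) = 3 \cdot 2 m 2 m = 3 \cdot 4 m^{2} = 12 m^{2}$)
$M{\left(n,x \right)} = \frac{16}{n}$ ($M{\left(n,x \right)} = 4 \frac{4}{n} = \frac{16}{n}$)
$\left(M{\left(E{\left(-4 \right)},\left(4 + Z{\left(5 \right)}\right)^{2} \right)} - 15\right) \left(-4\right) = \left(\frac{16}{4 \left(-4\right)} - 15\right) \left(-4\right) = \left(\frac{16}{-16} - 15\right) \left(-4\right) = \left(16 \left(- \frac{1}{16}\right) - 15\right) \left(-4\right) = \left(-1 - 15\right) \left(-4\right) = \left(-16\right) \left(-4\right) = 64$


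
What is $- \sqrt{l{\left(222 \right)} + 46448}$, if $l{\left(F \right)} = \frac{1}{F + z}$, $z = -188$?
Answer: $- \frac{\sqrt{53693922}}{34} \approx -215.52$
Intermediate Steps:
$l{\left(F \right)} = \frac{1}{-188 + F}$ ($l{\left(F \right)} = \frac{1}{F - 188} = \frac{1}{-188 + F}$)
$- \sqrt{l{\left(222 \right)} + 46448} = - \sqrt{\frac{1}{-188 + 222} + 46448} = - \sqrt{\frac{1}{34} + 46448} = - \sqrt{\frac{1579233}{34}} = - \frac{\sqrt{53693922}}{34}$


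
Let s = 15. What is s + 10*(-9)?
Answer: -75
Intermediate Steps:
s + 10*(-9) = 15 + 10*(-9) = 15 - 90 = -75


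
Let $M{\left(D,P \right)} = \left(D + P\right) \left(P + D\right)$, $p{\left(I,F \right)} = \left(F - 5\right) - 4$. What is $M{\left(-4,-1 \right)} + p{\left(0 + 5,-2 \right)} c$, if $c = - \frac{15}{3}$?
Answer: $80$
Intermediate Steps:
$p{\left(I,F \right)} = -9 + F$ ($p{\left(I,F \right)} = \left(-5 + F\right) - 4 = -9 + F$)
$M{\left(D,P \right)} = \left(D + P\right)^{2}$ ($M{\left(D,P \right)} = \left(D + P\right) \left(D + P\right) = \left(D + P\right)^{2}$)
$c = -5$ ($c = \left(-15\right) \frac{1}{3} = -5$)
$M{\left(-4,-1 \right)} + p{\left(0 + 5,-2 \right)} c = \left(-4 - 1\right)^{2} + \left(-9 - 2\right) \left(-5\right) = \left(-5\right)^{2} - -55 = 25 + 55 = 80$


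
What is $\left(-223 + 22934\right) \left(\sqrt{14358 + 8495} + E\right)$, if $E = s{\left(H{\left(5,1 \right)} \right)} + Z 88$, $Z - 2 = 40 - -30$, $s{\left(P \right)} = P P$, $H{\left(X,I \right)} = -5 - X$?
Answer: $146167996 + 22711 \sqrt{22853} \approx 1.496 \cdot 10^{8}$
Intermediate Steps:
$s{\left(P \right)} = P^{2}$
$Z = 72$ ($Z = 2 + \left(40 - -30\right) = 2 + \left(40 + 30\right) = 2 + 70 = 72$)
$E = 6436$ ($E = \left(-5 - 5\right)^{2} + 72 \cdot 88 = \left(-5 - 5\right)^{2} + 6336 = \left(-10\right)^{2} + 6336 = 100 + 6336 = 6436$)
$\left(-223 + 22934\right) \left(\sqrt{14358 + 8495} + E\right) = \left(-223 + 22934\right) \left(\sqrt{14358 + 8495} + 6436\right) = 22711 \left(\sqrt{22853} + 6436\right) = 22711 \left(6436 + \sqrt{22853}\right) = 146167996 + 22711 \sqrt{22853}$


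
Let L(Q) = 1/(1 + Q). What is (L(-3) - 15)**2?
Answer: 961/4 ≈ 240.25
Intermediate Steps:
(L(-3) - 15)**2 = (1/(1 - 3) - 15)**2 = (1/(-2) - 15)**2 = (-1/2 - 15)**2 = (-31/2)**2 = 961/4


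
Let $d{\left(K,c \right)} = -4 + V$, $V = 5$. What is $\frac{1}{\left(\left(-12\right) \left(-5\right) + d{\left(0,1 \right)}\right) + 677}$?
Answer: $\frac{1}{738} \approx 0.001355$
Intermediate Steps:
$d{\left(K,c \right)} = 1$ ($d{\left(K,c \right)} = -4 + 5 = 1$)
$\frac{1}{\left(\left(-12\right) \left(-5\right) + d{\left(0,1 \right)}\right) + 677} = \frac{1}{\left(\left(-12\right) \left(-5\right) + 1\right) + 677} = \frac{1}{\left(60 + 1\right) + 677} = \frac{1}{61 + 677} = \frac{1}{738}$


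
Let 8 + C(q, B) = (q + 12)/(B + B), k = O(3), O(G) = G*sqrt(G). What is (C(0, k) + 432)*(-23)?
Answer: -9752 - 46*sqrt(3)/3 ≈ -9778.6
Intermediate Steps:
O(G) = G**(3/2)
k = 3*sqrt(3) (k = 3**(3/2) = 3*sqrt(3) ≈ 5.1962)
C(q, B) = -8 + (12 + q)/(2*B) (C(q, B) = -8 + (q + 12)/(B + B) = -8 + (12 + q)/((2*B)) = -8 + (12 + q)*(1/(2*B)) = -8 + (12 + q)/(2*B))
(C(0, k) + 432)*(-23) = ((12 + 0 - 48*sqrt(3))/(2*((3*sqrt(3)))) + 432)*(-23) = ((sqrt(3)/9)*(12 + 0 - 48*sqrt(3))/2 + 432)*(-23) = ((sqrt(3)/9)*(12 - 48*sqrt(3))/2 + 432)*(-23) = (sqrt(3)*(12 - 48*sqrt(3))/18 + 432)*(-23) = (432 + sqrt(3)*(12 - 48*sqrt(3))/18)*(-23) = -9936 - 23*sqrt(3)*(12 - 48*sqrt(3))/18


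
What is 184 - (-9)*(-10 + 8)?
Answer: 166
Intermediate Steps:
184 - (-9)*(-10 + 8) = 184 - (-9)*(-2) = 184 - 1*18 = 184 - 18 = 166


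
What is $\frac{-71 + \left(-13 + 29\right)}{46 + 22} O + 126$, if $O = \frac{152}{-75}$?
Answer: $\frac{32548}{255} \approx 127.64$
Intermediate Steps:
$O = - \frac{152}{75}$ ($O = 152 \left(- \frac{1}{75}\right) = - \frac{152}{75} \approx -2.0267$)
$\frac{-71 + \left(-13 + 29\right)}{46 + 22} O + 126 = \frac{-71 + \left(-13 + 29\right)}{46 + 22} \left(- \frac{152}{75}\right) + 126 = \frac{-71 + 16}{68} \left(- \frac{152}{75}\right) + 126 = \left(-55\right) \frac{1}{68} \left(- \frac{152}{75}\right) + 126 = \left(- \frac{55}{68}\right) \left(- \frac{152}{75}\right) + 126 = \frac{418}{255} + 126 = \frac{32548}{255}$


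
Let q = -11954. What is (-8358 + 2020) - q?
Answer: 5616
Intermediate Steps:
(-8358 + 2020) - q = (-8358 + 2020) - 1*(-11954) = -6338 + 11954 = 5616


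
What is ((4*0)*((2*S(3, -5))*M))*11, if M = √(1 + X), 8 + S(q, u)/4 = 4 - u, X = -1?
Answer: 0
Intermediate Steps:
S(q, u) = -16 - 4*u (S(q, u) = -32 + 4*(4 - u) = -32 + (16 - 4*u) = -16 - 4*u)
M = 0 (M = √(1 - 1) = √0 = 0)
((4*0)*((2*S(3, -5))*M))*11 = ((4*0)*((2*(-16 - 4*(-5)))*0))*11 = (0*((2*(-16 + 20))*0))*11 = (0*((2*4)*0))*11 = (0*(8*0))*11 = (0*0)*11 = 0*11 = 0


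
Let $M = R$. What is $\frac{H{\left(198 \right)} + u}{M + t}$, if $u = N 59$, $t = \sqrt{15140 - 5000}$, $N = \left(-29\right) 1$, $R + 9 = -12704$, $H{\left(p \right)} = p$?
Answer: $\frac{19234769}{161610229} + \frac{39338 \sqrt{15}}{161610229} \approx 0.11996$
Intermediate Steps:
$R = -12713$ ($R = -9 - 12704 = -12713$)
$N = -29$
$M = -12713$
$t = 26 \sqrt{15}$ ($t = \sqrt{10140} = 26 \sqrt{15} \approx 100.7$)
$u = -1711$ ($u = \left(-29\right) 59 = -1711$)
$\frac{H{\left(198 \right)} + u}{M + t} = \frac{198 - 1711}{-12713 + 26 \sqrt{15}} = - \frac{1513}{-12713 + 26 \sqrt{15}}$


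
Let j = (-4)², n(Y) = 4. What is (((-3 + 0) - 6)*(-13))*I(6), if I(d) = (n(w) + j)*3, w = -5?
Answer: 7020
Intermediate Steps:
j = 16
I(d) = 60 (I(d) = (4 + 16)*3 = 20*3 = 60)
(((-3 + 0) - 6)*(-13))*I(6) = (((-3 + 0) - 6)*(-13))*60 = ((-3 - 6)*(-13))*60 = -9*(-13)*60 = 117*60 = 7020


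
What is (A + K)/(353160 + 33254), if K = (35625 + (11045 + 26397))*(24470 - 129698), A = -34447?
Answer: -7688728723/386414 ≈ -19898.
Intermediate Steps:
K = -7688694276 (K = (35625 + 37442)*(-105228) = 73067*(-105228) = -7688694276)
(A + K)/(353160 + 33254) = (-34447 - 7688694276)/(353160 + 33254) = -7688728723/386414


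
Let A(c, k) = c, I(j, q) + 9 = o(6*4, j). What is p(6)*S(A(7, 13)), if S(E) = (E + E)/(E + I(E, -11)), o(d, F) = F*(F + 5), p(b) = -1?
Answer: -7/41 ≈ -0.17073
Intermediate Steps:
o(d, F) = F*(5 + F)
I(j, q) = -9 + j*(5 + j)
S(E) = 2*E/(-9 + E + E*(5 + E)) (S(E) = (E + E)/(E + (-9 + E*(5 + E))) = (2*E)/(-9 + E + E*(5 + E)) = 2*E/(-9 + E + E*(5 + E)))
p(6)*S(A(7, 13)) = -2*7/(-9 + 7 + 7*(5 + 7)) = -2*7/(-9 + 7 + 7*12) = -2*7/(-9 + 7 + 84) = -2*7/82 = -1*7/41 = -7/41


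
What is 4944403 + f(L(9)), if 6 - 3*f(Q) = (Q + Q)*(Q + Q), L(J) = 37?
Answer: 14827739/3 ≈ 4.9426e+6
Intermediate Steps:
f(Q) = 2 - 4*Q²/3 (f(Q) = 2 - (Q + Q)*(Q + Q)/3 = 2 - 2*Q*2*Q/3 = 2 - 4*Q²/3)
4944403 + f(L(9)) = 4944403 + (2 - 4/3*37²) = 4944403 + (2 - 4/3*1369) = 4944403 + (2 - 5476/3) = 4944403 - 5470/3 = 14827739/3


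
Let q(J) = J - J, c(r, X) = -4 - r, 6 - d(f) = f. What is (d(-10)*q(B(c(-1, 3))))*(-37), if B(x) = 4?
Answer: 0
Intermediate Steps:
d(f) = 6 - f
q(J) = 0
(d(-10)*q(B(c(-1, 3))))*(-37) = ((6 - 1*(-10))*0)*(-37) = ((6 + 10)*0)*(-37) = (16*0)*(-37) = 0*(-37) = 0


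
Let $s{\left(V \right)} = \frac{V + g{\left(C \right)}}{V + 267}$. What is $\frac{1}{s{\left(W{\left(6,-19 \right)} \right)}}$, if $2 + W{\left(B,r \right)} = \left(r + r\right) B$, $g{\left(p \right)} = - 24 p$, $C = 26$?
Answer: $- \frac{37}{854} \approx -0.043326$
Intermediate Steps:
$W{\left(B,r \right)} = -2 + 2 B r$ ($W{\left(B,r \right)} = -2 + \left(r + r\right) B = -2 + 2 r B = -2 + 2 B r$)
$s{\left(V \right)} = \frac{-624 + V}{267 + V}$ ($s{\left(V \right)} = \frac{V - 624}{V + 267} = \frac{V - 624}{267 + V} = \frac{-624 + V}{267 + V}$)
$\frac{1}{s{\left(W{\left(6,-19 \right)} \right)}} = \frac{1}{\frac{1}{267 + \left(-2 + 2 \cdot 6 \left(-19\right)\right)} \left(-624 + \left(-2 + 2 \cdot 6 \left(-19\right)\right)\right)} = \frac{1}{\frac{1}{267 - 230} \left(-624 - 230\right)} = \frac{1}{\frac{1}{37} \left(-854\right)} = \frac{1}{- \frac{854}{37}} = - \frac{37}{854}$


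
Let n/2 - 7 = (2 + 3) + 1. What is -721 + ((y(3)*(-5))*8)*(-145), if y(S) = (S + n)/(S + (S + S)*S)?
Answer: 153059/21 ≈ 7288.5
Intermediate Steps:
n = 26 (n = 14 + 2*((2 + 3) + 1) = 14 + 2*(5 + 1) = 14 + 2*6 = 14 + 12 = 26)
y(S) = (26 + S)/(S + 2*S**2) (y(S) = (S + 26)/(S + (S + S)*S) = (26 + S)/(S + (2*S)*S) = (26 + S)/(S + 2*S**2))
-721 + ((y(3)*(-5))*8)*(-145) = -721 + ((((26 + 3)/(3*(1 + 2*3)))*(-5))*8)*(-145) = -721 + ((((1/3)*29/(1 + 6))*(-5))*8)*(-145) = -721 + ((((1/3)*29/7)*(-5))*8)*(-145) = -721 + ((((1/3)*(1/7)*29)*(-5))*8)*(-145) = -721 + (((29/21)*(-5))*8)*(-145) = -721 - 145/21*8*(-145) = -721 - 1160/21*(-145) = -721 + 168200/21 = 153059/21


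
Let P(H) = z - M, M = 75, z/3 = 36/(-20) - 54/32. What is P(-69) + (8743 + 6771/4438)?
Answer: 1537156897/177520 ≈ 8659.1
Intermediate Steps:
z = -837/80 (z = 3*(36/(-20) - 54/32) = 3*(36*(-1/20) - 54*1/32) = 3*(-9/5 - 27/16) = 3*(-279/80) = -837/80 ≈ -10.462)
P(H) = -6837/80 (P(H) = -837/80 - 1*75 = -837/80 - 75 = -6837/80)
P(-69) + (8743 + 6771/4438) = -6837/80 + (8743 + 6771/4438) = -6837/80 + 38808205/4438 = 1537156897/177520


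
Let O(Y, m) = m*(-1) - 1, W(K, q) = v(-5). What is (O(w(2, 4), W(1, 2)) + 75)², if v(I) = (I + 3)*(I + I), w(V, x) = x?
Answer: 2916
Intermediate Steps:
v(I) = 2*I*(3 + I) (v(I) = (3 + I)*(2*I) = 2*I*(3 + I))
W(K, q) = 20 (W(K, q) = 2*(-5)*(3 - 5) = 2*(-5)*(-2) = 20)
O(Y, m) = -1 - m (O(Y, m) = -m - 1 = -1 - m)
(O(w(2, 4), W(1, 2)) + 75)² = ((-1 - 1*20) + 75)² = ((-1 - 20) + 75)² = (-21 + 75)² = 54² = 2916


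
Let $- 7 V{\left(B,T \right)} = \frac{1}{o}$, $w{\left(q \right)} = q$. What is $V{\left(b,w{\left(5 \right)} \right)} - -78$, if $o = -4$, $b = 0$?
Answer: $\frac{2185}{28} \approx 78.036$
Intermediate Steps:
$V{\left(B,T \right)} = \frac{1}{28}$ ($V{\left(B,T \right)} = - \frac{1}{7 \left(-4\right)} = \left(- \frac{1}{7}\right) \left(- \frac{1}{4}\right) = \frac{1}{28}$)
$V{\left(b,w{\left(5 \right)} \right)} - -78 = \frac{1}{28} - -78 = \frac{1}{28} + 78 = \frac{2185}{28}$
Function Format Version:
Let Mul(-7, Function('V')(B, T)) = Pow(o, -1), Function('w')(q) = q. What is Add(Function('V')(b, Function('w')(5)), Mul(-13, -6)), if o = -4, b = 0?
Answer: Rational(2185, 28) ≈ 78.036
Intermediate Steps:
Function('V')(B, T) = Rational(1, 28) (Function('V')(B, T) = Mul(Rational(-1, 7), Pow(-4, -1)) = Mul(Rational(-1, 7), Rational(-1, 4)) = Rational(1, 28))
Add(Function('V')(b, Function('w')(5)), Mul(-13, -6)) = Add(Rational(1, 28), Mul(-13, -6)) = Add(Rational(1, 28), 78) = Rational(2185, 28)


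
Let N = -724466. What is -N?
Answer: 724466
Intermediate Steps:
-N = -1*(-724466) = 724466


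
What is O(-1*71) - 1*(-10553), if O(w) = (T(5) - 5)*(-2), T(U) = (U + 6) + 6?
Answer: 10529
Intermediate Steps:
T(U) = 12 + U (T(U) = (6 + U) + 6 = 12 + U)
O(w) = -24 (O(w) = ((12 + 5) - 5)*(-2) = (17 - 5)*(-2) = 12*(-2) = -24)
O(-1*71) - 1*(-10553) = -24 - 1*(-10553) = -24 + 10553 = 10529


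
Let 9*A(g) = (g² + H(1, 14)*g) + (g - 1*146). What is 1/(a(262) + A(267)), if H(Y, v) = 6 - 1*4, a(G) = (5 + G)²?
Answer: 9/713545 ≈ 1.2613e-5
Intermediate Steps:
H(Y, v) = 2 (H(Y, v) = 6 - 4 = 2)
A(g) = -146/9 + g/3 + g²/9 (A(g) = ((g² + 2*g) + (g - 1*146))/9 = ((g² + 2*g) + (g - 146))/9 = ((g² + 2*g) + (-146 + g))/9 = (-146 + g² + 3*g)/9 = -146/9 + g/3 + g²/9)
1/(a(262) + A(267)) = 1/((5 + 262)² + (-146/9 + (⅓)*267 + (⅑)*267²)) = 1/(267² + (-146/9 + 89 + (⅑)*71289)) = 1/(71289 + (-146/9 + 89 + 7921)) = 1/(71289 + 71944/9) = 1/(713545/9) = 9/713545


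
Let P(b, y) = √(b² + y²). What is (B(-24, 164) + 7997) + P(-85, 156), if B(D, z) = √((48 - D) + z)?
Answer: 7997 + √31561 + 2*√59 ≈ 8190.0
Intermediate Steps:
B(D, z) = √(48 + z - D)
(B(-24, 164) + 7997) + P(-85, 156) = (√(48 + 164 - 1*(-24)) + 7997) + √((-85)² + 156²) = (√(48 + 164 + 24) + 7997) + √(7225 + 24336) = (√236 + 7997) + √31561 = (2*√59 + 7997) + √31561 = (7997 + 2*√59) + √31561 = 7997 + √31561 + 2*√59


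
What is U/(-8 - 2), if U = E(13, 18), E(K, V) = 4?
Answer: -⅖ ≈ -0.40000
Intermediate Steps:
U = 4
U/(-8 - 2) = 4/(-8 - 2) = 4/(-10) = 4*(-⅒) = -⅖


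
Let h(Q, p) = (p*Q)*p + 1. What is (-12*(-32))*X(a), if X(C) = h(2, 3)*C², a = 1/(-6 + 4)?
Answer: 1824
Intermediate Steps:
h(Q, p) = 1 + Q*p² (h(Q, p) = (Q*p)*p + 1 = Q*p² + 1 = 1 + Q*p²)
a = -½ (a = 1/(-2) = -½ ≈ -0.50000)
X(C) = 19*C² (X(C) = (1 + 2*3²)*C² = (1 + 2*9)*C² = (1 + 18)*C² = 19*C²)
(-12*(-32))*X(a) = (-12*(-32))*(19*(-½)²) = 384*(19*(¼)) = 384*(19/4) = 1824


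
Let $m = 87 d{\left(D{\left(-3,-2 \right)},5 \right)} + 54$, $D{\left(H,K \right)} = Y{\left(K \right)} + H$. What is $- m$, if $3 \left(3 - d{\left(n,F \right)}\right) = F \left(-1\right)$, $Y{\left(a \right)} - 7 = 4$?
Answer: $-460$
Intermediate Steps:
$Y{\left(a \right)} = 11$ ($Y{\left(a \right)} = 7 + 4 = 11$)
$D{\left(H,K \right)} = 11 + H$
$d{\left(n,F \right)} = 3 + \frac{F}{3}$ ($d{\left(n,F \right)} = 3 - \frac{F \left(-1\right)}{3} = 3 - \frac{\left(-1\right) F}{3} = 3 + \frac{F}{3}$)
$m = 460$ ($m = 87 \left(3 + \frac{1}{3} \cdot 5\right) + 54 = 87 \left(3 + \frac{5}{3}\right) + 54 = 87 \cdot \frac{14}{3} + 54 = 406 + 54 = 460$)
$- m = \left(-1\right) 460 = -460$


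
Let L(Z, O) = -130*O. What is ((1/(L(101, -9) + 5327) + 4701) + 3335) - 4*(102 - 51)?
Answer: 50884505/6497 ≈ 7832.0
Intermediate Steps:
((1/(L(101, -9) + 5327) + 4701) + 3335) - 4*(102 - 51) = ((1/(-130*(-9) + 5327) + 4701) + 3335) - 4*(102 - 51) = ((1/(1170 + 5327) + 4701) + 3335) - 4*51 = ((1/6497 + 4701) + 3335) - 204 = (30542398/6497 + 3335) - 204 = 52209893/6497 - 204 = 50884505/6497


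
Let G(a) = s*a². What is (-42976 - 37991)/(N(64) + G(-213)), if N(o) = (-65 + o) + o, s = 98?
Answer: -26989/1482075 ≈ -0.018210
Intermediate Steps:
N(o) = -65 + 2*o
G(a) = 98*a²
(-42976 - 37991)/(N(64) + G(-213)) = (-42976 - 37991)/((-65 + 2*64) + 98*(-213)²) = -80967/((-65 + 128) + 98*45369) = -80967/(63 + 4446162) = -80967/4446225 = -80967*1/4446225 = -26989/1482075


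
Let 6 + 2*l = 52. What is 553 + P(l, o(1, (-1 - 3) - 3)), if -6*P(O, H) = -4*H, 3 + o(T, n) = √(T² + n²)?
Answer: 551 + 10*√2/3 ≈ 555.71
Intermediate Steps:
o(T, n) = -3 + √(T² + n²)
l = 23 (l = -3 + (½)*52 = -3 + 26 = 23)
P(O, H) = 2*H/3 (P(O, H) = -(-2)*H/3 = 2*H/3)
553 + P(l, o(1, (-1 - 3) - 3)) = 553 + 2*(-3 + √(1² + ((-1 - 3) - 3)²))/3 = 553 + 2*(-3 + √(1 + (-4 - 3)²))/3 = 553 + 2*(-3 + √(1 + (-7)²))/3 = 553 + 2*(-3 + √(1 + 49))/3 = 553 + 2*(-3 + √50)/3 = 553 + 2*(-3 + 5*√2)/3 = 553 + (-2 + 10*√2/3) = 551 + 10*√2/3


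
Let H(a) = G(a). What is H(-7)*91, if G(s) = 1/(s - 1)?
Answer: -91/8 ≈ -11.375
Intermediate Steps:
G(s) = 1/(-1 + s)
H(a) = 1/(-1 + a)
H(-7)*91 = 91/(-1 - 7) = 91/(-8) = -1/8*91 = -91/8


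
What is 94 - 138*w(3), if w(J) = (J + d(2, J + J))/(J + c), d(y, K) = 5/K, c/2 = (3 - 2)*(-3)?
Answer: 811/3 ≈ 270.33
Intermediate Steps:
c = -6 (c = 2*((3 - 2)*(-3)) = 2*(1*(-3)) = 2*(-3) = -6)
w(J) = (J + 5/(2*J))/(-6 + J) (w(J) = (J + 5/(J + J))/(J - 6) = (J + 5/((2*J)))/(-6 + J) = (J + 5*(1/(2*J)))/(-6 + J) = (J + 5/(2*J))/(-6 + J))
94 - 138*w(3) = 94 - 138*(5/2 + 3**2)/(3*(-6 + 3)) = 94 - 46*(5/2 + 9)/(-3) = 94 - 46*(-1)*23/(3*2) = 94 - 138*(-23/18) = 94 + 529/3 = 811/3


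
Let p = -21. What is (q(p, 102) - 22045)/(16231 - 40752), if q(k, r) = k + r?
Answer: 21964/24521 ≈ 0.89572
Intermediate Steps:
(q(p, 102) - 22045)/(16231 - 40752) = ((-21 + 102) - 22045)/(16231 - 40752) = (81 - 22045)/(-24521) = -21964*(-1/24521) = 21964/24521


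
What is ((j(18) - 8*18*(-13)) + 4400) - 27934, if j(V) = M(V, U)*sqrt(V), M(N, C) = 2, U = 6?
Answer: -21662 + 6*sqrt(2) ≈ -21654.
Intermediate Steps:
j(V) = 2*sqrt(V)
((j(18) - 8*18*(-13)) + 4400) - 27934 = ((2*sqrt(18) - 8*18*(-13)) + 4400) - 27934 = ((2*(3*sqrt(2)) - 144*(-13)) + 4400) - 27934 = ((6*sqrt(2) + 1872) + 4400) - 27934 = ((1872 + 6*sqrt(2)) + 4400) - 27934 = (6272 + 6*sqrt(2)) - 27934 = -21662 + 6*sqrt(2)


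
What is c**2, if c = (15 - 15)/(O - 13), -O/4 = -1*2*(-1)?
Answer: 0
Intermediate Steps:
O = -8 (O = -4*(-1*2)*(-1) = -(-8)*(-1) = -4*2 = -8)
c = 0 (c = (15 - 15)/(-8 - 13) = 0/(-21) = 0*(-1/21) = 0)
c**2 = 0**2 = 0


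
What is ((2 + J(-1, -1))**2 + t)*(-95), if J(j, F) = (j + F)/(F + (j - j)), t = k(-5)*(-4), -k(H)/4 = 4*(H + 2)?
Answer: 16720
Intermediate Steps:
k(H) = -32 - 16*H (k(H) = -16*(H + 2) = -16*(2 + H) = -4*(8 + 4*H) = -32 - 16*H)
t = -192 (t = (-32 - 16*(-5))*(-4) = (-32 + 80)*(-4) = 48*(-4) = -192)
J(j, F) = (F + j)/F (J(j, F) = (F + j)/(F + 0) = (F + j)/F)
((2 + J(-1, -1))**2 + t)*(-95) = ((2 + (-1 - 1)/(-1))**2 - 192)*(-95) = ((2 - 1*(-2))**2 - 192)*(-95) = ((2 + 2)**2 - 192)*(-95) = (4**2 - 192)*(-95) = (16 - 192)*(-95) = -176*(-95) = 16720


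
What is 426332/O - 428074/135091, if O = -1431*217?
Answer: -3594757570/791498169 ≈ -4.5417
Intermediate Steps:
O = -310527
426332/O - 428074/135091 = 426332/(-310527) - 428074/135091 = 426332*(-1/310527) - 428074*1/135091 = -8044/5859 - 428074/135091 = -3594757570/791498169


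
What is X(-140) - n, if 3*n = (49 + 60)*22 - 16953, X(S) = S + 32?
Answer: 14231/3 ≈ 4743.7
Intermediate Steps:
X(S) = 32 + S
n = -14555/3 (n = ((49 + 60)*22 - 16953)/3 = (109*22 - 16953)/3 = (2398 - 16953)/3 = (⅓)*(-14555) = -14555/3 ≈ -4851.7)
X(-140) - n = (32 - 140) - 1*(-14555/3) = -108 + 14555/3 = 14231/3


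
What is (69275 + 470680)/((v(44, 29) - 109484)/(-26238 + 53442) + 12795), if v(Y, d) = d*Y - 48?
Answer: 3672233955/86991731 ≈ 42.214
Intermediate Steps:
v(Y, d) = -48 + Y*d (v(Y, d) = Y*d - 48 = -48 + Y*d)
(69275 + 470680)/((v(44, 29) - 109484)/(-26238 + 53442) + 12795) = (69275 + 470680)/(((-48 + 44*29) - 109484)/(-26238 + 53442) + 12795) = 539955/(((-48 + 1276) - 109484)/27204 + 12795) = 539955/((1228 - 109484)*(1/27204) + 12795) = 539955/(-108256*1/27204 + 12795) = 539955/(-27064/6801 + 12795) = 539955/(86991731/6801) = 539955*(6801/86991731) = 3672233955/86991731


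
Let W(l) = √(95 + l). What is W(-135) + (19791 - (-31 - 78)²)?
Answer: 7910 + 2*I*√10 ≈ 7910.0 + 6.3246*I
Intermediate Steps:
W(-135) + (19791 - (-31 - 78)²) = √(95 - 135) + (19791 - (-31 - 78)²) = √(-40) + (19791 - 1*(-109)²) = 2*I*√10 + (19791 - 1*11881) = 2*I*√10 + (19791 - 11881) = 2*I*√10 + 7910 = 7910 + 2*I*√10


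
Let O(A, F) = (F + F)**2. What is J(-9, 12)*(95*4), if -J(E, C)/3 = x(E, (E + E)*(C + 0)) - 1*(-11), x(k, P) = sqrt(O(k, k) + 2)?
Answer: -12540 - 1140*sqrt(326) ≈ -33123.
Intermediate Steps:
O(A, F) = 4*F**2 (O(A, F) = (2*F)**2 = 4*F**2)
x(k, P) = sqrt(2 + 4*k**2) (x(k, P) = sqrt(4*k**2 + 2) = sqrt(2 + 4*k**2))
J(E, C) = -33 - 3*sqrt(2 + 4*E**2) (J(E, C) = -3*(sqrt(2 + 4*E**2) - 1*(-11)) = -3*(sqrt(2 + 4*E**2) + 11) = -3*(11 + sqrt(2 + 4*E**2)) = -33 - 3*sqrt(2 + 4*E**2))
J(-9, 12)*(95*4) = (-33 - 3*sqrt(2 + 4*(-9)**2))*(95*4) = (-33 - 3*sqrt(2 + 4*81))*380 = (-33 - 3*sqrt(2 + 324))*380 = (-33 - 3*sqrt(326))*380 = -12540 - 1140*sqrt(326)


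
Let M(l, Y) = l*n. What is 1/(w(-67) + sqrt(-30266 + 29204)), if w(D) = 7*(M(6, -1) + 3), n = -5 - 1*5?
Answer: -133/53421 - I*sqrt(118)/53421 ≈ -0.0024897 - 0.00020334*I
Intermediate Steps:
n = -10 (n = -5 - 5 = -10)
M(l, Y) = -10*l (M(l, Y) = l*(-10) = -10*l)
w(D) = -399 (w(D) = 7*(-10*6 + 3) = 7*(-60 + 3) = 7*(-57) = -399)
1/(w(-67) + sqrt(-30266 + 29204)) = 1/(-399 + sqrt(-30266 + 29204)) = 1/(-399 + sqrt(-1062)) = 1/(-399 + 3*I*sqrt(118))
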